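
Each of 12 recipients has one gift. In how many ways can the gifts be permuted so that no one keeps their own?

Use the recurrence D(n) = (n-1)(D(n-1) + D(n-2)) with D(0)=1, D(1)=0.
D(2) = 1 x (0 + 1) = 1
D(3) = 2 x (1 + 0) = 2
D(4) = 3 x (2 + 1) = 9
D(5) = 4 x (9 + 2) = 44
D(6) = 5 x (44 + 9) = 265
D(7) = 6 x (265 + 44) = 1854
D(8) = 7 x (1854 + 265) = 14833
D(9) = 8 x (14833 + 1854) = 133496
D(10) = 9 x (133496 + 14833) = 1334961
D(11) = 10 x (1334961 + 133496) = 14684570
D(12) = 11 x (D(11) + D(10)) = 11 x (14684570 + 1334961)

Final answer: D(12) = 176214841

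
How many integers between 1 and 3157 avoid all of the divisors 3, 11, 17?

|div by 3|=1052, |div by 11|=287, |div by 17|=185.
|div by 3&11|=95, |div by 3&17|=61, |div by 11&17|=16, |div by all|=5.
By inclusion-exclusion, divisible by at least one: 1052+287+185-95-61-16+5 = 1357.
Not divisible by any: 3157 - 1357.

Final answer: 1800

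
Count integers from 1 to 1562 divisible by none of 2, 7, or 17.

|div by 2|=781, |div by 7|=223, |div by 17|=91.
|div by 2&7|=111, |div by 2&17|=45, |div by 7&17|=13, |div by all|=6.
By inclusion-exclusion, divisible by at least one: 781+223+91-111-45-13+6 = 932.
Not divisible by any: 1562 - 932.

Final answer: 630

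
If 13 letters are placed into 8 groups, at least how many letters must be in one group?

By the pigeonhole principle: ceiling(13/8).

Final answer: 2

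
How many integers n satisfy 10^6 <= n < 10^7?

The leading digit cannot be 0 (9 options); the other 6 digits can be anything (10 options each).
Total: 9 x 10^6.

Final answer: 9000000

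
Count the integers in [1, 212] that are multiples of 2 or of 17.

Multiples of 2: 106. Multiples of 17: 12. Of both (lcm=34): 6.
By inclusion-exclusion: 106 + 12 - 6.

Final answer: 112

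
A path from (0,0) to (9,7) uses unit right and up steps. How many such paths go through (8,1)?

Paths (0,0)->(8,1): C(9,1) = 9.
Paths (8,1)->(9,7): C(7,6) = 7.
By multiplication principle: 9 x 7.

Final answer: 63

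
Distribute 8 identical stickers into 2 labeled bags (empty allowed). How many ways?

Stars and bars: C(n+k-1, k-1) = C(9,1).

Final answer: C(9,1) = 9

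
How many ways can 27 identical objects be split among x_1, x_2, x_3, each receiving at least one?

Substitute x'_i = x_i - 1 (so x'_i >= 0). Then sum x'_i = 27 - 3 = 24.
Stars and bars: C(24+3-1, 3-1) = C(26,2).

Final answer: C(26,2) = 325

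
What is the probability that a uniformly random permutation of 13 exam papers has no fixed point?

D(n) = (n-1)(D(n-1) + D(n-2)), D(0)=1, D(1)=0.
Building up: D(2)=1, D(3)=2, D(4)=9, D(5)=44, D(6)=265, D(7)=1854, D(8)=14833, D(9)=133496, D(10)=1334961, D(11)=14684570, D(12)=176214841, D(13)=2290792932.
Total arrangements: 13! = 6227020800.
Probability = D(13)/13! = 63633137/172972800.

Final answer: D(13)/13! = 2290792932/6227020800 = 0.367879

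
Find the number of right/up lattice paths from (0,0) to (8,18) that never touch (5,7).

Total paths to (8,18): C(26,18) = 1562275.
Paths through (5,7): C(12,7) x C(14,11) = 288288.
Avoiding (5,7): 1562275 - 288288.

Final answer: 1273987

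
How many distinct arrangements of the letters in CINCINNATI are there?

Letters (A:1, C:2, I:3, N:3, T:1). Total letters: 10.
Permutations = 10!/(3! x 3! x 2!).

Final answer: 50400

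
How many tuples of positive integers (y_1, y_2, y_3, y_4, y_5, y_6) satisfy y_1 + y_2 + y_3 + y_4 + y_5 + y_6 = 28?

Substitute y'_i = y_i - 1 (so y'_i >= 0). Then sum y'_i = 28 - 6 = 22.
Stars and bars: C(22+6-1, 6-1) = C(27,5).

Final answer: C(27,5) = 80730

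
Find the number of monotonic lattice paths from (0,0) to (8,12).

Each path has 8 right steps and 12 up steps in some order (20 steps total).
Choose which 12 of the 20 steps are up: C(20,12).

Final answer: C(20,12) = 125970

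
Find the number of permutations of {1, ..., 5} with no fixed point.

Use the recurrence D(n) = (n-1)(D(n-1) + D(n-2)) with D(0)=1, D(1)=0.
D(2) = 1 x (0 + 1) = 1
D(3) = 2 x (1 + 0) = 2
D(4) = 3 x (2 + 1) = 9
D(5) = 4 x (D(4) + D(3)) = 4 x (9 + 2)

Final answer: D(5) = 44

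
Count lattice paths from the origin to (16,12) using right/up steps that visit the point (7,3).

Paths (0,0)->(7,3): C(10,3) = 120.
Paths (7,3)->(16,12): C(18,9) = 48620.
By multiplication principle: 120 x 48620.

Final answer: 5834400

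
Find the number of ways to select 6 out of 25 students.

C(25,6) = 25!/(6! x (25-6)!).

Final answer: C(25,6) = 177100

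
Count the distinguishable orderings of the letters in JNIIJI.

Letters (I:3, J:2, N:1). Total letters: 6.
Permutations = 6!/(3! x 2!).

Final answer: 60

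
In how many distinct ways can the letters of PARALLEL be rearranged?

Letters (A:2, E:1, L:3, P:1, R:1). Total letters: 8.
Permutations = 8!/(3! x 2!).

Final answer: 3360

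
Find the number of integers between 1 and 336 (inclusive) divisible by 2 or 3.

Multiples of 2: 168. Multiples of 3: 112. Of both (lcm=6): 56.
By inclusion-exclusion: 168 + 112 - 56.

Final answer: 224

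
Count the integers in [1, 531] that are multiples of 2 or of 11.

Multiples of 2: 265. Multiples of 11: 48. Of both (lcm=22): 24.
By inclusion-exclusion: 265 + 48 - 24.

Final answer: 289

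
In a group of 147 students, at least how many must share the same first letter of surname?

There are 26 possible values for first letter of surname. With 147 students and 26 categories, by pigeonhole: ceiling(147/26).

Final answer: 6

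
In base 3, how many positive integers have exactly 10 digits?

These are the integers in [3^9, 3^10), so the count is 3^10 - 3^9 = 2 x 3^9.

Final answer: 39366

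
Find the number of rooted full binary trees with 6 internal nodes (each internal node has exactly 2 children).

The structures are counted by the Catalan number C_n. Here n = 6.
Using C_0 = 1 and C_(k+1) = C_k x 2(2k+1)/(k+2), build up term by term: C_1=1, C_2=2, C_3=5, C_4=14, C_5=42, C_6=132.

Final answer: C_{6} = 132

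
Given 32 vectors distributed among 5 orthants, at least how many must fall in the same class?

By pigeonhole with 32 objects and 5 categories: ceiling(32/5).

Final answer: 7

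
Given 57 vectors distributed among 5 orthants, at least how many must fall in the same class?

By pigeonhole with 57 objects and 5 categories: ceiling(57/5).

Final answer: 12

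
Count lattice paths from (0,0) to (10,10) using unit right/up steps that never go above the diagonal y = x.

Total monotonic paths to (10,10): C(20,10) = 184756.
A path is bad iff it touches y = x + 1; reflecting its initial segment maps bad paths bijectively onto all paths to (9,11), of which there are C(20,11) = 167960.
Valid Dyck paths: 184756 - 167960.
(This is the Catalan number C_{10}.)

Final answer: C_{10} = 16796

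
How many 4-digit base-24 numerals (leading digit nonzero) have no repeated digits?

First digit: 23 (nonzero). Second: 23 (not first). Third: 22, etc.
Total: 23 x 23 x 22 x 21.

Final answer: 244398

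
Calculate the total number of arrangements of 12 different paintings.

The number of ways to arrange 12 distinct objects is 12!.

Final answer: 12! = 479001600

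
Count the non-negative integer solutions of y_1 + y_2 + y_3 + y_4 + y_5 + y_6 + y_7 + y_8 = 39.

Stars and bars with 39 stars and 7 bars:
C(39+8-1, 8-1) = C(46,7).

Final answer: C(46,7) = 53524680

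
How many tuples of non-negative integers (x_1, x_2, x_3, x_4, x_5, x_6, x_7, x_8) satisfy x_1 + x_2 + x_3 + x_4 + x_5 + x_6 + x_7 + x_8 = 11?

Stars and bars with 11 stars and 7 bars:
C(11+8-1, 8-1) = C(18,7).

Final answer: C(18,7) = 31824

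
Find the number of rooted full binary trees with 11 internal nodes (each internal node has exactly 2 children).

This is a standard Catalan-number count: the answer is C_n. Here n = 11.
C_n = C(2n,n)/(n+1), so C_{11} = C(22,11)/12 = 705432/12.

Final answer: C_{11} = 58786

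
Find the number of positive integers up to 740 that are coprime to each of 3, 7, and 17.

|div by 3|=246, |div by 7|=105, |div by 17|=43.
|div by 3&7|=35, |div by 3&17|=14, |div by 7&17|=6, |div by all|=2.
By inclusion-exclusion, divisible by at least one: 246+105+43-35-14-6+2 = 341.
Not divisible by any: 740 - 341.

Final answer: 399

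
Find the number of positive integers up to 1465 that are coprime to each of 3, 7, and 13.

|div by 3|=488, |div by 7|=209, |div by 13|=112.
|div by 3&7|=69, |div by 3&13|=37, |div by 7&13|=16, |div by all|=5.
By inclusion-exclusion, divisible by at least one: 488+209+112-69-37-16+5 = 692.
Not divisible by any: 1465 - 692.

Final answer: 773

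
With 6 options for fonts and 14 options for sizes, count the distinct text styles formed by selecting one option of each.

By the multiplication principle: 6 x 14.

Final answer: 84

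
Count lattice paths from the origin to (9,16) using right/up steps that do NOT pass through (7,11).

Total paths to (9,16): C(25,16) = 2042975.
Paths through (7,11): C(18,11) x C(7,5) = 668304.
Avoiding (7,11): 2042975 - 668304.

Final answer: 1374671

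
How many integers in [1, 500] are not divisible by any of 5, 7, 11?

|div by 5|=100, |div by 7|=71, |div by 11|=45.
|div by 5&7|=14, |div by 5&11|=9, |div by 7&11|=6, |div by all|=1.
By inclusion-exclusion, divisible by at least one: 100+71+45-14-9-6+1 = 188.
Not divisible by any: 500 - 188.

Final answer: 312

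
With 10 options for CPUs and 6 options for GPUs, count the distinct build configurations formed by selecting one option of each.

By the multiplication principle: 10 x 6.

Final answer: 60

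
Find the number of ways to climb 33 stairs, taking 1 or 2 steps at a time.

Condition on the final move: it is a 1-step (f(n-1) ways to get there) or a 2-step (f(n-2) ways), so f(n) = f(n-1) + f(n-2), with f(1)=1, f(2)=2.
Iterating the recurrence: f(1)=1, f(2)=2, f(3)=3, f(4)=5, f(5)=8, f(6)=13, f(7)=21, f(8)=34, f(9)=55, f(10)=89, f(11)=144, f(12)=233, f(13)=377, f(14)=610, f(15)=987, f(16)=1597, f(17)=2584, f(18)=4181, f(19)=6765, f(20)=10946, f(21)=17711, f(22)=28657, f(23)=46368, f(24)=75025, f(25)=121393, f(26)=196418, f(27)=317811, f(28)=514229, f(29)=832040, f(30)=1346269, f(31)=2178309, f(32)=3524578, f(33)=5702887.

Final answer: 5702887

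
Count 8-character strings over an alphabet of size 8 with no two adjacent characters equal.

Let g(n) count such strings. g(1) = 8, and each valid string of length n-1 extends in 7 ways (any symbol but the last), so g(n) = 7 g(n-1).
Total: g(8) = 8 x 7^7.

Final answer: 8 x 7^{7} = 6588344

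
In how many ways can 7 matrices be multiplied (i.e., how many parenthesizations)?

This is a standard Catalan-number count: the answer is C_n. Here n = 7 - 1 = 6.
C_n = (2n)!/(n!(n+1)!), so C_{6} = 12!/(6! x 7!) = C(12,6)/7 = 924/7.

Final answer: C_{6} = 132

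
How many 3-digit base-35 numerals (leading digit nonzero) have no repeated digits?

First digit: 34 (nonzero). Second: 34 (not first). Third: 33, etc.
Total: 34 x 34 x 33.

Final answer: 38148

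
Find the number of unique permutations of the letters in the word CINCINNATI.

Letters (A:1, C:2, I:3, N:3, T:1). Total letters: 10.
Permutations = 10!/(3! x 3! x 2!).

Final answer: 50400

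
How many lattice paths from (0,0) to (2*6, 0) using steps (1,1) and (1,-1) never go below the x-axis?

Total monotonic paths to (6,6): C(12,6) = 924.
Paths that cross above y=x (reflection bijection): C(12,7) = 792.
Valid Dyck paths: 924 - 792.
(Equivalently, C_{6} = C(12,6)/7 = 924/7.)

Final answer: C_{6} = 132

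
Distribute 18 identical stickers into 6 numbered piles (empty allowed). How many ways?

Stars and bars: C(n+k-1, k-1) = C(23,5).

Final answer: C(23,5) = 33649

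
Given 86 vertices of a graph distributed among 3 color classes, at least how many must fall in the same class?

By pigeonhole with 86 objects and 3 categories: ceiling(86/3).

Final answer: 29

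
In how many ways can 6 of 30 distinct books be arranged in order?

P(30,6) = 30!/(30-6)! = 30!/24!.

Final answer: P(30,6) = 427518000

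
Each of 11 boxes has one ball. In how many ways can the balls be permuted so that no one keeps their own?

Derangements satisfy D(n) = (n-1)(D(n-1) + D(n-2)), starting from D(0)=1, D(1)=0.
D(2) = 1 x (0 + 1) = 1
D(3) = 2 x (1 + 0) = 2
D(4) = 3 x (2 + 1) = 9
D(5) = 4 x (9 + 2) = 44
D(6) = 5 x (44 + 9) = 265
D(7) = 6 x (265 + 44) = 1854
D(8) = 7 x (1854 + 265) = 14833
D(9) = 8 x (14833 + 1854) = 133496
D(10) = 9 x (133496 + 14833) = 1334961
D(11) = 10 x (D(10) + D(9)) = 10 x (1334961 + 133496)

Final answer: D(11) = 14684570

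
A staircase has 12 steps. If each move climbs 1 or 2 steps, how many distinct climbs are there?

Condition on the final move: it is a 1-step (f(n-1) ways to get there) or a 2-step (f(n-2) ways), so f(n) = f(n-1) + f(n-2), with f(1)=1, f(2)=2.
Iterating the recurrence: f(1)=1, f(2)=2, f(3)=3, f(4)=5, f(5)=8, f(6)=13, f(7)=21, f(8)=34, f(9)=55, f(10)=89, f(11)=144, f(12)=233.

Final answer: 233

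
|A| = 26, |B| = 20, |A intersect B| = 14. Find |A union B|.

|A union B| = |A| + |B| - |A intersect B| = 26 + 20 - 14.

Final answer: 32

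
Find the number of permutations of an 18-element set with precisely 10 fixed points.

Choose which 10 elements are fixed: C(18,10) = 43758.
Derange the remaining 8 using D(j) = (j-1)(D(j-1) + D(j-2)), D(0)=1, D(1)=0: D(2)=1, D(3)=2, D(4)=9, D(5)=44, D(6)=265, D(7)=1854, D(8)=14833.
Total: 43758 x 14833.

Final answer: C(18,10) D(8) = 649062414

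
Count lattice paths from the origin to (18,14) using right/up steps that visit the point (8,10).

Paths (0,0)->(8,10): C(18,10) = 43758.
Paths (8,10)->(18,14): C(14,4) = 1001.
By multiplication principle: 43758 x 1001.

Final answer: 43801758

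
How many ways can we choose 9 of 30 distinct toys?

C(30,9) = 30!/(9! x 21!).

Final answer: \binom{30}{9} = 14307150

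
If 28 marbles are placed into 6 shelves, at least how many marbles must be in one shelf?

By the pigeonhole principle: ceiling(28/6).

Final answer: 5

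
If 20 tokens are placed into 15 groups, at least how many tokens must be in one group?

By the pigeonhole principle: ceiling(20/15).

Final answer: 2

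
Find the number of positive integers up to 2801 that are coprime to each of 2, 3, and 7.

|div by 2|=1400, |div by 3|=933, |div by 7|=400.
|div by 2&3|=466, |div by 2&7|=200, |div by 3&7|=133, |div by all|=66.
By inclusion-exclusion, divisible by at least one: 1400+933+400-466-200-133+66 = 2000.
Not divisible by any: 2801 - 2000.

Final answer: 801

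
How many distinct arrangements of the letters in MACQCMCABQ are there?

Letters (A:2, B:1, C:3, M:2, Q:2). Total letters: 10.
Permutations = 10!/(3! x 2! x 2! x 2!).

Final answer: 75600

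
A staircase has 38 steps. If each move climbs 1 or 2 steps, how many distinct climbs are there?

Condition on the final move: it is a 1-step (f(n-1) ways to get there) or a 2-step (f(n-2) ways), so f(n) = f(n-1) + f(n-2), with f(1)=1, f(2)=2.
Iterating the recurrence: f(1)=1, f(2)=2, f(3)=3, f(4)=5, f(5)=8, f(6)=13, f(7)=21, f(8)=34, f(9)=55, f(10)=89, f(11)=144, f(12)=233, f(13)=377, f(14)=610, f(15)=987, f(16)=1597, f(17)=2584, f(18)=4181, f(19)=6765, f(20)=10946, f(21)=17711, f(22)=28657, f(23)=46368, f(24)=75025, f(25)=121393, f(26)=196418, f(27)=317811, f(28)=514229, f(29)=832040, f(30)=1346269, f(31)=2178309, f(32)=3524578, f(33)=5702887, f(34)=9227465, f(35)=14930352, f(36)=24157817, f(37)=39088169, f(38)=63245986.

Final answer: 63245986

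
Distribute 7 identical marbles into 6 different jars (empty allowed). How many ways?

Stars and bars: C(n+k-1, k-1) = C(12,5).

Final answer: C(12,5) = 792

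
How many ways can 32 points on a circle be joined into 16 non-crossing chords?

The structures are counted by the Catalan number C_n. Here n = 32/2 = 16.
C_n = C(2n,n) - C(2n,n+1), so C_{16} = C(32,16) - C(32,17) = 601080390 - 565722720.

Final answer: C_{16} = 35357670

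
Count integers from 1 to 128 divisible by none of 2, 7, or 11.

|div by 2|=64, |div by 7|=18, |div by 11|=11.
|div by 2&7|=9, |div by 2&11|=5, |div by 7&11|=1, |div by all|=0.
By inclusion-exclusion, divisible by at least one: 64+18+11-9-5-1+0 = 78.
Not divisible by any: 128 - 78.

Final answer: 50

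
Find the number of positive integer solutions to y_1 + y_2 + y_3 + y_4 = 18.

Substitute y'_i = y_i - 1 (so y'_i >= 0). Then sum y'_i = 18 - 4 = 14.
Stars and bars: C(14+4-1, 4-1) = C(17,3).

Final answer: C(17,3) = 680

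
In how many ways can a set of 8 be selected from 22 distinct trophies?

C(22,8) = 22!/(8! x (22-8)!).

Final answer: C(22,8) = 319770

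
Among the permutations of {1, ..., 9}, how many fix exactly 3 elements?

Choose which 3 elements are fixed: C(9,3) = 84.
Derange the remaining 6 using D(j) = (j-1)(D(j-1) + D(j-2)), D(0)=1, D(1)=0: D(2)=1, D(3)=2, D(4)=9, D(5)=44, D(6)=265.
Total: 84 x 265.

Final answer: C(9,3) D(6) = 22260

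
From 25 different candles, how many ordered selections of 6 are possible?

P(25,6) = 25!/(25-6)! = 25!/19!.

Final answer: P(25,6) = 127512000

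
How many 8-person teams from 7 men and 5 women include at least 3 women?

Sum over valid woman counts:
C(5,3)C(7,5) = 210
C(5,4)C(7,4) = 175
C(5,5)C(7,3) = 35
Total: 210 + 175 + 35.

Final answer: 420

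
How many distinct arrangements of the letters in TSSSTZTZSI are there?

Letters (I:1, S:4, T:3, Z:2). Total letters: 10.
Permutations = 10!/(4! x 3! x 2!).

Final answer: 12600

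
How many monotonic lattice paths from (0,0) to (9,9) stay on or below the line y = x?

Total monotonic paths to (9,9): C(18,9) = 48620.
A path is bad iff it touches y = x + 1; reflecting its initial segment maps bad paths bijectively onto all paths to (8,10), of which there are C(18,10) = 43758.
Valid Dyck paths: 48620 - 43758.
(This is the Catalan number C_{9}.)

Final answer: C_{9} = 4862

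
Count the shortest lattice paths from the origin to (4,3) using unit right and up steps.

Each path has 4 right steps and 3 up steps in some order (7 steps total).
Choose which 3 of the 7 steps are up: C(7,3).

Final answer: C(7,3) = 35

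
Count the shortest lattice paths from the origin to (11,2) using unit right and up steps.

Each path has 11 right steps and 2 up steps in some order (13 steps total).
Choose which 2 of the 13 steps are up: C(13,2).

Final answer: C(13,2) = 78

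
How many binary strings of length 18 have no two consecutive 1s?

Let a(n) count valid strings. If the last bit is 0 the prefix is any valid string of length n-1; if it is 1 the string must end in 01 with a valid prefix of length n-2. So a(n) = a(n-1) + a(n-2), a(1)=2, a(2)=3.
Building up term by term: a(1)=2, a(2)=3, a(3)=5, a(4)=8, a(5)=13, a(6)=21, a(7)=34, a(8)=55, a(9)=89, a(10)=144, a(11)=233, a(12)=377, a(13)=610, a(14)=987, a(15)=1597, a(16)=2584, a(17)=4181, a(18)=6765.

Final answer: 6765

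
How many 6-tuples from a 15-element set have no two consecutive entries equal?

Let g(n) count such strings. g(1) = 15, and each valid string of length n-1 extends in 14 ways (any symbol but the last), so g(n) = 14 g(n-1).
Total: g(6) = 15 x 14^5.

Final answer: 15 x 14^{5} = 8067360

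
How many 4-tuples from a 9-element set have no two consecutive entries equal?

First character: 9 choices. Each subsequent: 8 choices (must differ from the previous one).
Total: 9 x 8^3.

Final answer: 9 x 8^{3} = 4608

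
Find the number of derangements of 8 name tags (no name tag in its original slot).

D(n) = (n-1)(D(n-1) + D(n-2)), D(0)=1, D(1)=0.
D(2) = 1 x (0 + 1) = 1
D(3) = 2 x (1 + 0) = 2
D(4) = 3 x (2 + 1) = 9
D(5) = 4 x (9 + 2) = 44
D(6) = 5 x (44 + 9) = 265
D(7) = 6 x (265 + 44) = 1854
D(8) = 7 x (D(7) + D(6)) = 7 x (1854 + 265)

Final answer: D(8) = 14833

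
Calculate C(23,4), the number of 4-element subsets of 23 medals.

C(23,4) = 23!/(4! x (23-4)!).

Final answer: C(23,4) = 8855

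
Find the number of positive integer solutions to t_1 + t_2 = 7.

Substitute t'_i = t_i - 1 (so t'_i >= 0). Then sum t'_i = 7 - 2 = 5.
Stars and bars: C(5+2-1, 2-1) = C(6,1).

Final answer: C(6,1) = 6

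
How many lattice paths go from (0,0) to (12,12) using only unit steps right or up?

Each path has 12 right steps and 12 up steps in some order (24 steps total).
Choose which 12 of the 24 steps are up: C(24,12).

Final answer: C(24,12) = 2704156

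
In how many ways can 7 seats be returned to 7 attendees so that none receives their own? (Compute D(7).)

D(n) = (n-1)(D(n-1) + D(n-2)), D(0)=1, D(1)=0.
D(2) = 1 x (0 + 1) = 1
D(3) = 2 x (1 + 0) = 2
D(4) = 3 x (2 + 1) = 9
D(5) = 4 x (9 + 2) = 44
D(6) = 5 x (44 + 9) = 265
D(7) = 6 x (D(6) + D(5)) = 6 x (265 + 44)

Final answer: D(7) = 1854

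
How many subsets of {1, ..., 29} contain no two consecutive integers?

Condition on whether n belongs to the subset: if not, any valid subset of {1, ..., n-1} works (a(n-1)); if so, n-1 is excluded and the rest is a valid subset of {1, ..., n-2} (a(n-2)). Hence a(n) = a(n-1) + a(n-2), a(1)=2, a(2)=3.
Iterating the recurrence: a(1)=2, a(2)=3, a(3)=5, a(4)=8, a(5)=13, a(6)=21, a(7)=34, a(8)=55, a(9)=89, a(10)=144, a(11)=233, a(12)=377, a(13)=610, a(14)=987, a(15)=1597, a(16)=2584, a(17)=4181, a(18)=6765, a(19)=10946, a(20)=17711, a(21)=28657, a(22)=46368, a(23)=75025, a(24)=121393, a(25)=196418, a(26)=317811, a(27)=514229, a(28)=832040, a(29)=1346269.

Final answer: 1346269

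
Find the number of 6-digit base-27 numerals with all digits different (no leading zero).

The leading digit has 26 choices (anything but zero); the next has 26 (anything but the first), then 25, and so on, one fewer each time.
Total: 26 x 26 x 25 x 24 x 23 x 22.

Final answer: 205233600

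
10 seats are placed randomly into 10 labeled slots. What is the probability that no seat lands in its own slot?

Derangements satisfy D(n) = (n-1)(D(n-1) + D(n-2)), starting from D(0)=1, D(1)=0.
Building up: D(2)=1, D(3)=2, D(4)=9, D(5)=44, D(6)=265, D(7)=1854, D(8)=14833, D(9)=133496, D(10)=1334961.
Total arrangements: 10! = 3628800.
Probability = D(10)/10! = 16481/44800.

Final answer: D(10)/10! = 1334961/3628800 = 0.367879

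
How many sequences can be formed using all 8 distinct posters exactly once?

The number of ways to arrange 8 distinct objects is 8!.

Final answer: 8! = 40320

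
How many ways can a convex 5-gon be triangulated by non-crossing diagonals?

This is a standard Catalan-number count: the answer is C_n. Here n = 5 - 2 = 3.
C_n = (2n)!/(n!(n+1)!), so C_{3} = 6!/(3! x 4!) = C(6,3)/4 = 20/4.

Final answer: C_{3} = 5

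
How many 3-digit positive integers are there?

The leading digit cannot be 0 (9 options); the other 2 digits can be anything (10 options each).
Total: 9 x 10^2.

Final answer: 900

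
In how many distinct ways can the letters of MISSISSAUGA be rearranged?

Letters (A:2, G:1, I:2, M:1, S:4, U:1). Total letters: 11.
Permutations = 11!/(4! x 2! x 2!).

Final answer: 415800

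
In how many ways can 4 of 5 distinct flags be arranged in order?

P(5,4) = 5!/(5-4)! = 5!/1!.

Final answer: P(5,4) = 120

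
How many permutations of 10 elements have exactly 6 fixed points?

Choose which 6 elements are fixed: C(10,6) = 210.
Derange the remaining 4 using D(j) = (j-1)(D(j-1) + D(j-2)), D(0)=1, D(1)=0: D(2)=1, D(3)=2, D(4)=9.
Total: 210 x 9.

Final answer: C(10,6) D(4) = 1890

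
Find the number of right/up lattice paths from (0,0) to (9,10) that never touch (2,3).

Total paths to (9,10): C(19,10) = 92378.
Paths through (2,3): C(5,3) x C(14,7) = 34320.
Avoiding (2,3): 92378 - 34320.

Final answer: 58058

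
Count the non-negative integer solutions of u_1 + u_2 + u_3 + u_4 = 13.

Stars and bars with 13 stars and 3 bars:
C(13+4-1, 4-1) = C(16,3).

Final answer: C(16,3) = 560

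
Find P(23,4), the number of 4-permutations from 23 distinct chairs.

P(23,4) = 23!/(23-4)! = 23!/19!.

Final answer: P(23,4) = 212520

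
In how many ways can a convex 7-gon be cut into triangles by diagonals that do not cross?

The structures are counted by the Catalan number C_n. Here n = 7 - 2 = 5.
Using C_0 = 1 and C_(k+1) = C_k x 2(2k+1)/(k+2), build up term by term: C_1=1, C_2=2, C_3=5, C_4=14, C_5=42.

Final answer: C_{5} = 42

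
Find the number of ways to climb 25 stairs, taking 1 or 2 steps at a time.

Let f(n) count the ways. The last step is size 1 or 2, so f(n) = f(n-1) + f(n-2) with f(1)=1, f(2)=2.
Computing successive values: f(1)=1, f(2)=2, f(3)=3, f(4)=5, f(5)=8, f(6)=13, f(7)=21, f(8)=34, f(9)=55, f(10)=89, f(11)=144, f(12)=233, f(13)=377, f(14)=610, f(15)=987, f(16)=1597, f(17)=2584, f(18)=4181, f(19)=6765, f(20)=10946, f(21)=17711, f(22)=28657, f(23)=46368, f(24)=75025, f(25)=121393.

Final answer: 121393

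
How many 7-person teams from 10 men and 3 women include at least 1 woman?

Sum over valid woman counts:
C(3,1)C(10,6) = 630
C(3,2)C(10,5) = 756
C(3,3)C(10,4) = 210
Total: 630 + 756 + 210.

Final answer: 1596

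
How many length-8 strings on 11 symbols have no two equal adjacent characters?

First character: 11 choices. Each subsequent: 10 choices (must differ from the previous one).
Total: 11 x 10^7.

Final answer: 11 x 10^{7} = 110000000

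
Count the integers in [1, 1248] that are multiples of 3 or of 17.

Multiples of 3: 416. Multiples of 17: 73. Of both (lcm=51): 24.
By inclusion-exclusion: 416 + 73 - 24.

Final answer: 465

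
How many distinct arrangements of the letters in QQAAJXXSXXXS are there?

Letters (A:2, J:1, Q:2, S:2, X:5). Total letters: 12.
Permutations = 12!/(5! x 2! x 2! x 2!).

Final answer: 498960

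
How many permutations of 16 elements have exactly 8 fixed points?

Choose which 8 elements are fixed: C(16,8) = 12870.
Derange the remaining 8 using D(j) = (j-1)(D(j-1) + D(j-2)), D(0)=1, D(1)=0: D(2)=1, D(3)=2, D(4)=9, D(5)=44, D(6)=265, D(7)=1854, D(8)=14833.
Total: 12870 x 14833.

Final answer: C(16,8) D(8) = 190900710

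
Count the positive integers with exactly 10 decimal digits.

The leading digit cannot be 0 (9 options); the other 9 digits can be anything (10 options each).
Total: 9 x 10^9.

Final answer: 9000000000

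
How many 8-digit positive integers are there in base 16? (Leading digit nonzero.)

Leading digit: 15 options (nonzero). Other 7 digit(s): 16 options each.
Total: 15 x 16^7.

Final answer: 4026531840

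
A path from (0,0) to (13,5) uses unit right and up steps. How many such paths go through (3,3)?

Paths (0,0)->(3,3): C(6,3) = 20.
Paths (3,3)->(13,5): C(12,2) = 66.
By multiplication principle: 20 x 66.

Final answer: 1320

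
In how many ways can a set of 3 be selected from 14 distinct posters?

C(14,3) = 14!/(3! x (14-3)!).

Final answer: C(14,3) = 364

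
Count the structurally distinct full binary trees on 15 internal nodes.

This is a standard Catalan-number count: the answer is C_n. Here n = 15.
C_n = C(2n,n)/(n+1), so C_{15} = C(30,15)/16 = 155117520/16.

Final answer: C_{15} = 9694845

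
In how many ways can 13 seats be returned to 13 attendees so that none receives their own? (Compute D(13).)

Derangements satisfy D(n) = (n-1)(D(n-1) + D(n-2)), starting from D(0)=1, D(1)=0.
D(2) = 1 x (0 + 1) = 1
D(3) = 2 x (1 + 0) = 2
D(4) = 3 x (2 + 1) = 9
D(5) = 4 x (9 + 2) = 44
D(6) = 5 x (44 + 9) = 265
D(7) = 6 x (265 + 44) = 1854
D(8) = 7 x (1854 + 265) = 14833
D(9) = 8 x (14833 + 1854) = 133496
D(10) = 9 x (133496 + 14833) = 1334961
D(11) = 10 x (1334961 + 133496) = 14684570
D(12) = 11 x (14684570 + 1334961) = 176214841
D(13) = 12 x (D(12) + D(11)) = 12 x (176214841 + 14684570)

Final answer: D(13) = 2290792932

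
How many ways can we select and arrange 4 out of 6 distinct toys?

P(6,4) = 6!/(6-4)! = 6!/2!.

Final answer: P(6,4) = 360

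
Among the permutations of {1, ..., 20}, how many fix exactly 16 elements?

Choose which 16 elements are fixed: C(20,16) = 4845.
Derange the remaining 4 using D(j) = (j-1)(D(j-1) + D(j-2)), D(0)=1, D(1)=0: D(2)=1, D(3)=2, D(4)=9.
Total: 4845 x 9.

Final answer: C(20,16) D(4) = 43605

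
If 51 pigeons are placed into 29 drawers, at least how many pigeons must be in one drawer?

By the pigeonhole principle: ceiling(51/29).

Final answer: 2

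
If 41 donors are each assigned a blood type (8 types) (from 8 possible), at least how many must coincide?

There are 8 possible values for blood type (8 types). With 41 donors and 8 categories, by pigeonhole: ceiling(41/8).

Final answer: 6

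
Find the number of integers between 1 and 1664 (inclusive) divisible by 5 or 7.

Multiples of 5: 332. Multiples of 7: 237. Of both (lcm=35): 47.
By inclusion-exclusion: 332 + 237 - 47.

Final answer: 522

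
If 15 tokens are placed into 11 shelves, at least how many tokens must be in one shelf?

By the pigeonhole principle: ceiling(15/11).

Final answer: 2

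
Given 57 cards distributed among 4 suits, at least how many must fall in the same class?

By pigeonhole with 57 objects and 4 categories: ceiling(57/4).

Final answer: 15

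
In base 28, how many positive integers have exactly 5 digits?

Leading digit: 27 options (nonzero). Other 4 digit(s): 28 options each.
Total: 27 x 28^4.

Final answer: 16595712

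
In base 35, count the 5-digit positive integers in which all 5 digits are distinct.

First digit: 34 (nonzero). Second: 34 (not first). Third: 33, etc.
Total: 34 x 34 x 33 x 32 x 31.

Final answer: 37842816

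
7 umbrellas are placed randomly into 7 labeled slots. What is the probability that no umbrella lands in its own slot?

Derangements satisfy D(n) = (n-1)(D(n-1) + D(n-2)), starting from D(0)=1, D(1)=0.
Building up: D(2)=1, D(3)=2, D(4)=9, D(5)=44, D(6)=265, D(7)=1854.
Total arrangements: 7! = 5040.
Probability = D(7)/7! = 103/280.

Final answer: D(7)/7! = 1854/5040 = 0.367857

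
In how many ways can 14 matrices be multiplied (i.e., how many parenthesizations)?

The structures are counted by the Catalan number C_n. Here n = 14 - 1 = 13.
Using C_0 = 1 and C_(k+1) = C_k x 2(2k+1)/(k+2), build up term by term: C_1=1, C_2=2, C_3=5, C_4=14, C_5=42, C_6=132, C_7=429, C_8=1430, C_9=4862, C_10=16796, C_11=58786, C_12=208012, C_13=742900.

Final answer: C_{13} = 742900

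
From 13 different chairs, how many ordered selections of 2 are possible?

P(13,2) = 13!/(13-2)! = 13!/11!.

Final answer: P(13,2) = 156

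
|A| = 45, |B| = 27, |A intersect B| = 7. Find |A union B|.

|A union B| = |A| + |B| - |A intersect B| = 45 + 27 - 7.

Final answer: 65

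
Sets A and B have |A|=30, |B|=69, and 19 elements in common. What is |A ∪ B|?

|A union B| = |A| + |B| - |A intersect B| = 30 + 69 - 19.

Final answer: 80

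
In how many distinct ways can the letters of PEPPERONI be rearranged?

Letters (E:2, I:1, N:1, O:1, P:3, R:1). Total letters: 9.
Permutations = 9!/(3! x 2!).

Final answer: 30240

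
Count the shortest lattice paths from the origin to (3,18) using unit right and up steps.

Each path has 3 right steps and 18 up steps in some order (21 steps total).
Choose which 18 of the 21 steps are up: C(21,18).

Final answer: C(21,18) = 1330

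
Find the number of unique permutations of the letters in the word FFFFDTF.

Letters (D:1, F:5, T:1). Total letters: 7.
Permutations = 7!/(5!).

Final answer: 42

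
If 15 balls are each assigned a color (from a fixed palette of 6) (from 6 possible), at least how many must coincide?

There are 6 possible values for color (from a fixed palette of 6). With 15 balls and 6 categories, by pigeonhole: ceiling(15/6).

Final answer: 3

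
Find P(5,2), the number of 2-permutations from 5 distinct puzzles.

P(5,2) = 5!/(5-2)! = 5!/3!.

Final answer: P(5,2) = 20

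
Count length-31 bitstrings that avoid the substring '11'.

Classify by the final bit: ...0 gives a(n-1) strings, ...01 gives a(n-2) strings. Thus a(n) = a(n-1) + a(n-2) with a(1)=2, a(2)=3.
Iterating the recurrence: a(1)=2, a(2)=3, a(3)=5, a(4)=8, a(5)=13, a(6)=21, a(7)=34, a(8)=55, a(9)=89, a(10)=144, a(11)=233, a(12)=377, a(13)=610, a(14)=987, a(15)=1597, a(16)=2584, a(17)=4181, a(18)=6765, a(19)=10946, a(20)=17711, a(21)=28657, a(22)=46368, a(23)=75025, a(24)=121393, a(25)=196418, a(26)=317811, a(27)=514229, a(28)=832040, a(29)=1346269, a(30)=2178309, a(31)=3524578.

Final answer: 3524578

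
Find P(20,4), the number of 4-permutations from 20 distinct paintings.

P(20,4) = 20!/(20-4)! = 20!/16!.

Final answer: P(20,4) = 116280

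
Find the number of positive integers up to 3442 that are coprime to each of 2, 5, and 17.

|div by 2|=1721, |div by 5|=688, |div by 17|=202.
|div by 2&5|=344, |div by 2&17|=101, |div by 5&17|=40, |div by all|=20.
By inclusion-exclusion, divisible by at least one: 1721+688+202-344-101-40+20 = 2146.
Not divisible by any: 3442 - 2146.

Final answer: 1296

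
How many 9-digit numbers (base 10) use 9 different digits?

First digit: 9 (not 0). Second: 9 (not first). Third: 8, etc.
Total: 9 x 9 x 8 x 7 x 6 x 5 x 4 x 3 x 2.

Final answer: 3265920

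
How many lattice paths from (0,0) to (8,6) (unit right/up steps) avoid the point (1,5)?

Total paths to (8,6): C(14,6) = 3003.
Paths through (1,5): C(6,5) x C(8,1) = 48.
Avoiding (1,5): 3003 - 48.

Final answer: 2955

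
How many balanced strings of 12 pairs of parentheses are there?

This is a standard Catalan-number count: the answer is C_n. Here n = 12 (pairs).
Using C_0 = 1 and C_(k+1) = C_k x 2(2k+1)/(k+2), build up term by term: C_1=1, C_2=2, C_3=5, C_4=14, C_5=42, C_6=132, C_7=429, C_8=1430, C_9=4862, C_10=16796, C_11=58786, C_12=208012.

Final answer: C_{12} = 208012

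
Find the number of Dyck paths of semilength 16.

Total monotonic paths to (16,16): C(32,16) = 601080390.
By the reflection principle, paths that go above the diagonal number C(32,17) = 565722720.
Valid Dyck paths: 601080390 - 565722720.
(Equivalently, C_{16} = C(32,16)/17 = 601080390/17.)

Final answer: C_{16} = 35357670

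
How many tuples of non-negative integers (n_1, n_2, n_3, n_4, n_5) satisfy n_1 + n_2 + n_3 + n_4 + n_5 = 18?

Stars and bars with 18 stars and 4 bars:
C(18+5-1, 5-1) = C(22,4).

Final answer: C(22,4) = 7315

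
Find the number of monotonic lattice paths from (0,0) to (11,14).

Each path has 11 right steps and 14 up steps in some order (25 steps total).
Choose which 14 of the 25 steps are up: C(25,14).

Final answer: C(25,14) = 4457400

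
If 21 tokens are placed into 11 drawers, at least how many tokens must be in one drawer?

By the pigeonhole principle: ceiling(21/11).

Final answer: 2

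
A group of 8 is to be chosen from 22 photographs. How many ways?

C(22,8) = 22!/(8! x (22-8)!).

Final answer: C(22,8) = 319770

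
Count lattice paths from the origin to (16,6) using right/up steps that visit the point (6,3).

Paths (0,0)->(6,3): C(9,3) = 84.
Paths (6,3)->(16,6): C(13,3) = 286.
By multiplication principle: 84 x 286.

Final answer: 24024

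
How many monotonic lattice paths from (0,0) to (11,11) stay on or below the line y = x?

Total monotonic paths to (11,11): C(22,11) = 705432.
Reflecting each bad path at its first crossing gives a bijection with paths to (10,12): C(22,12) = 646646.
Valid Dyck paths: 705432 - 646646.
(These counts are the Catalan numbers.)

Final answer: C_{11} = 58786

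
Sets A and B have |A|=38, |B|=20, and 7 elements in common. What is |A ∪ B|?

|A union B| = |A| + |B| - |A intersect B| = 38 + 20 - 7.

Final answer: 51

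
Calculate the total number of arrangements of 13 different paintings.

The number of ways to arrange 13 distinct objects is 13!.

Final answer: 13! = 6227020800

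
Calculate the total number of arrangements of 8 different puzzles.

The number of ways to arrange 8 distinct objects is 8!.

Final answer: 8! = 40320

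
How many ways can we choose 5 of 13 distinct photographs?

C(13,5) = 13!/(5! x (13-5)!).

Final answer: C(13,5) = 1287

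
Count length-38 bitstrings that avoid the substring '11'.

Classify by the final bit: ...0 gives a(n-1) strings, ...01 gives a(n-2) strings. Thus a(n) = a(n-1) + a(n-2) with a(1)=2, a(2)=3.
Iterating the recurrence: a(1)=2, a(2)=3, a(3)=5, a(4)=8, a(5)=13, a(6)=21, a(7)=34, a(8)=55, a(9)=89, a(10)=144, a(11)=233, a(12)=377, a(13)=610, a(14)=987, a(15)=1597, a(16)=2584, a(17)=4181, a(18)=6765, a(19)=10946, a(20)=17711, a(21)=28657, a(22)=46368, a(23)=75025, a(24)=121393, a(25)=196418, a(26)=317811, a(27)=514229, a(28)=832040, a(29)=1346269, a(30)=2178309, a(31)=3524578, a(32)=5702887, a(33)=9227465, a(34)=14930352, a(35)=24157817, a(36)=39088169, a(37)=63245986, a(38)=102334155.

Final answer: 102334155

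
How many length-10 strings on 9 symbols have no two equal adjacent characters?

Let g(n) count such strings. g(1) = 9, and each valid string of length n-1 extends in 8 ways (any symbol but the last), so g(n) = 8 g(n-1).
Total: g(10) = 9 x 8^9.

Final answer: 9 x 8^{9} = 1207959552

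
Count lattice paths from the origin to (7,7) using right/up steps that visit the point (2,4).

Paths (0,0)->(2,4): C(6,4) = 15.
Paths (2,4)->(7,7): C(8,3) = 56.
By multiplication principle: 15 x 56.

Final answer: 840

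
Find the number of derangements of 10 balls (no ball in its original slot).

Use the recurrence D(n) = (n-1)(D(n-1) + D(n-2)) with D(0)=1, D(1)=0.
D(2) = 1 x (0 + 1) = 1
D(3) = 2 x (1 + 0) = 2
D(4) = 3 x (2 + 1) = 9
D(5) = 4 x (9 + 2) = 44
D(6) = 5 x (44 + 9) = 265
D(7) = 6 x (265 + 44) = 1854
D(8) = 7 x (1854 + 265) = 14833
D(9) = 8 x (14833 + 1854) = 133496
D(10) = 9 x (D(9) + D(8)) = 9 x (133496 + 14833)

Final answer: D(10) = 1334961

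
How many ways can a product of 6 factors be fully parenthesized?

This is counted by the nth Catalan number C_n. Here n = 6 - 1 = 5.
C_n = C(2n,n)/(n+1), so C_{5} = C(10,5)/6 = 252/6.

Final answer: C_{5} = 42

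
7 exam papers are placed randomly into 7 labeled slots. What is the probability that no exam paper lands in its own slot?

Use the recurrence D(n) = (n-1)(D(n-1) + D(n-2)) with D(0)=1, D(1)=0.
Building up: D(2)=1, D(3)=2, D(4)=9, D(5)=44, D(6)=265, D(7)=1854.
Total arrangements: 7! = 5040.
Probability = D(7)/7! = 103/280.

Final answer: D(7)/7! = 1854/5040 = 0.367857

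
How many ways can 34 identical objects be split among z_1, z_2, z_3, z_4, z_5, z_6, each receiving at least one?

Substitute z'_i = z_i - 1 (so z'_i >= 0). Then sum z'_i = 34 - 6 = 28.
Stars and bars: C(28+6-1, 6-1) = C(33,5).

Final answer: C(33,5) = 237336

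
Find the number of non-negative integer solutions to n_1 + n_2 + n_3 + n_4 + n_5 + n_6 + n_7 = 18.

Stars and bars with 18 stars and 6 bars:
C(18+7-1, 7-1) = C(24,6).

Final answer: C(24,6) = 134596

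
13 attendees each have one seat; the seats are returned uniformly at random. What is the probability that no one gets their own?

D(n) = (n-1)(D(n-1) + D(n-2)), D(0)=1, D(1)=0.
Building up: D(2)=1, D(3)=2, D(4)=9, D(5)=44, D(6)=265, D(7)=1854, D(8)=14833, D(9)=133496, D(10)=1334961, D(11)=14684570, D(12)=176214841, D(13)=2290792932.
Total arrangements: 13! = 6227020800.
Probability = D(13)/13! = 63633137/172972800.

Final answer: D(13)/13! = 2290792932/6227020800 = 0.367879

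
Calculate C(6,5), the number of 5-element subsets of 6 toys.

C(6,5) = 6!/(5! x (6-5)!).

Final answer: C(6,5) = 6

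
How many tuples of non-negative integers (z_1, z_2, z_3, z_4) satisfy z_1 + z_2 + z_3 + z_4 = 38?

Stars and bars with 38 stars and 3 bars:
C(38+4-1, 4-1) = C(41,3).

Final answer: C(41,3) = 10660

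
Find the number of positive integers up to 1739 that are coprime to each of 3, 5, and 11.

|div by 3|=579, |div by 5|=347, |div by 11|=158.
|div by 3&5|=115, |div by 3&11|=52, |div by 5&11|=31, |div by all|=10.
By inclusion-exclusion, divisible by at least one: 579+347+158-115-52-31+10 = 896.
Not divisible by any: 1739 - 896.

Final answer: 843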